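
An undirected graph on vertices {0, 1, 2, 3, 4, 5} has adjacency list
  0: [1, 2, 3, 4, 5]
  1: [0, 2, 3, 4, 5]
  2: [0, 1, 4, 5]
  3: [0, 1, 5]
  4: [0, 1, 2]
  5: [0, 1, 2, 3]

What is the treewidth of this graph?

A width-3 tree decomposition is:
Bags: B1 = {0, 1, 2, 5}  B2 = {0, 1, 2, 4}  B3 = {0, 1, 3, 5}
Tree: B1–B2, B1–B3
The largest bag has 4 vertices, giving width 3; this decomposition certifies tw(G) ≤ 3. For the lower bound, the 4 vertices {0, 1, 2, 4} are pairwise adjacent, and any tree decomposition puts a clique entirely inside one bag — forcing width ≥ 3. Therefore the treewidth is 3.

3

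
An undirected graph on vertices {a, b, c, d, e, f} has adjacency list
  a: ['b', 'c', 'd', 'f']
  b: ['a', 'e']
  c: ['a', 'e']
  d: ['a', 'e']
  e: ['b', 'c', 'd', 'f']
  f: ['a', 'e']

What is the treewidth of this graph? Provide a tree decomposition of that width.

Treewidth 2.
One such decomposition:
Bags: B1 = {a, b, e}  B2 = {a, c, e}  B3 = {a, d, e}  B4 = {a, e, f}
Tree: B1–B2, B2–B3, B3–B4

Each bag holds 3 vertices, so the decomposition has width 2, which upper-bounds the treewidth. For the lower bound, G contains the cycle b–a–c–e–b, so G is not a forest; only forests have treewidth ≤ 1, hence tw(G) ≥ 2. Therefore the treewidth is 2.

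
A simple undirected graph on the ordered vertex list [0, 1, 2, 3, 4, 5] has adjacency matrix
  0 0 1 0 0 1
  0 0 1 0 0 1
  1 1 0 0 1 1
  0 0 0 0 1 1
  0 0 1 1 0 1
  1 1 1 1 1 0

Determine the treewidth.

A width-2 tree decomposition is:
Bags: B1 = {2, 4, 5}  B2 = {0, 2, 5}  B3 = {3, 4, 5}  B4 = {1, 2, 5}
Tree: B1–B2, B1–B3, B1–B4
Every bag has size at most 3, so the width is 3 − 1 = 2 and tw(G) ≤ 2. Conversely, {0, 2, 5} is a clique of size 3, and the vertices of any clique must share a bag in every tree decomposition; so some bag has ≥ 3 vertices and tw(G) ≥ 2. The upper and lower bounds meet at 2, so that is the treewidth.

2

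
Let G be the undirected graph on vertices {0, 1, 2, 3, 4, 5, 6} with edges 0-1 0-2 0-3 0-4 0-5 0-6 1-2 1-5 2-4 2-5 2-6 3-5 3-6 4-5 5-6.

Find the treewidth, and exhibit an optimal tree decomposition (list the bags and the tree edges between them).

Treewidth 3.
One such decomposition:
Bags: B1 = {0, 1, 2, 5}  B2 = {0, 2, 5, 6}  B3 = {0, 3, 5, 6}  B4 = {0, 2, 4, 5}
Tree: B1–B2, B2–B3, B1–B4

Each bag holds 4 vertices, so the decomposition has width 3, which upper-bounds the treewidth. For the lower bound, the 4 vertices {0, 1, 2, 5} are pairwise adjacent, and any tree decomposition puts a clique entirely inside one bag — forcing width ≥ 3. Therefore the treewidth is 3.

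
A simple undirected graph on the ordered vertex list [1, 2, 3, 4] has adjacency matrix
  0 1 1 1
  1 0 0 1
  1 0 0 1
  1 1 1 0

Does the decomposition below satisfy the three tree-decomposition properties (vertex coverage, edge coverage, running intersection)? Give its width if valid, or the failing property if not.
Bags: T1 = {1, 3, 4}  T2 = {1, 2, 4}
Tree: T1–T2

Checking the three conditions: (i) the bags cover all of {1, 2, 3, 4}; (ii) for each edge, some bag contains both endpoints; (iii) the bags containing any fixed vertex form a subtree. All hold, so the decomposition is valid with width 3 − 1 = 2.

Yes; width 2.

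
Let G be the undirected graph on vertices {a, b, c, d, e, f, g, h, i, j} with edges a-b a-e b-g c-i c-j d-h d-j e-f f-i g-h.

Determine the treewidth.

2

A width-2 tree decomposition is:
Bags: B1 = {c, i, j}  B2 = {d, i, j}  B3 = {d, h, i}  B4 = {g, h, i}  B5 = {b, g, i}  B6 = {a, b, i}  B7 = {a, e, i}  B8 = {e, f, i}
Tree: B1–B2, B2–B3, B3–B4, B4–B5, B5–B6, B6–B7, B7–B8
Each bag holds 3 vertices, so the decomposition has width 2, which upper-bounds the treewidth. Since i–c–j–d–h–g–b–a–e–f–i is a cycle in G, G is not acyclic. Forests are exactly the graphs of treewidth ≤ 1, so tw(G) ≥ 2. The upper and lower bounds meet at 2, so that is the treewidth.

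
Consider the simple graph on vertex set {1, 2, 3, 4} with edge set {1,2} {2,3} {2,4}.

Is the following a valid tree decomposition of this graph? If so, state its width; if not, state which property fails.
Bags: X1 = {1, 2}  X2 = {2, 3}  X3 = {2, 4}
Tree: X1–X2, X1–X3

Yes; width 1.

Vertex coverage: the bags together contain {1, 2, 3, 4}, the full vertex set. Edge coverage: each edge of G has both endpoints in at least one bag. Running intersection: for every vertex, the bags containing it form a connected subtree. All three properties hold, so this is a valid tree decomposition of width max|bag| − 1 = 1, and hence tw(G) ≤ 1.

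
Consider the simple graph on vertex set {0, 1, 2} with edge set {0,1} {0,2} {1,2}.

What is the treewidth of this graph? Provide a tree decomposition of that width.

Treewidth 2.
Bags: B1 = {0, 1, 2}
Tree: (single bag)

With just one bag of size 3, the width is 3 − 1 = 2, so tw(G) ≤ 2. Conversely, {0, 1, 2} is a clique of size 3, and the vertices of any clique must share a bag in every tree decomposition; so some bag has ≥ 3 vertices and tw(G) ≥ 2. Hence tw(G) = 2 exactly.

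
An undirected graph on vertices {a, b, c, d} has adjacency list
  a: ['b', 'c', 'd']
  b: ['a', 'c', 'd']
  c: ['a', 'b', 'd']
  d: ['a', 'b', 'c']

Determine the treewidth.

A width-3 tree decomposition is:
Bags: B1 = {a, b, c, d}
Tree: (single bag)
With just one bag of size 4, the width is 4 − 1 = 3, so tw(G) ≤ 3. Conversely, {a, b, c, d} is a clique of size 4, and the vertices of any clique must share a bag in every tree decomposition; so some bag has ≥ 4 vertices and tw(G) ≥ 3. The upper and lower bounds meet at 3, so that is the treewidth.

3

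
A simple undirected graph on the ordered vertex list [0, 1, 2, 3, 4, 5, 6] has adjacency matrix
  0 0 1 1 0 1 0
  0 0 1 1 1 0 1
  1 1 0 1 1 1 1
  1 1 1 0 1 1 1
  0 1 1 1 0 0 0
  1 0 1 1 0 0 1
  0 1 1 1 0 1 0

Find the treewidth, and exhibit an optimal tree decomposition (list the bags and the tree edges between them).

Treewidth 3.
Bags: B1 = {1, 2, 3, 4}  B2 = {1, 2, 3, 6}  B3 = {2, 3, 5, 6}  B4 = {0, 2, 3, 5}
Tree: B1–B2, B2–B3, B3–B4

The largest bag has 4 vertices, giving width 3; this decomposition certifies tw(G) ≤ 3. For the lower bound, the 4 vertices {0, 2, 3, 5} are pairwise adjacent, and any tree decomposition puts a clique entirely inside one bag — forcing width ≥ 3. Combining the bounds, tw(G) = 3.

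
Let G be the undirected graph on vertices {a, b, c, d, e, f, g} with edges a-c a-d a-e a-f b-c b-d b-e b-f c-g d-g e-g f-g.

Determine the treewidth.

3

A width-3 tree decomposition is:
Bags: B1 = {a, b, f, g}  B2 = {a, b, c, g}  B3 = {a, b, e, g}  B4 = {a, b, d, g}
Tree: B1–B2, B2–B3, B3–B4
Every bag has size at most 4, so the width is 4 − 1 = 3 and tw(G) ≤ 3. For the lower bound: the 4 vertex sets {f,g}, {a,c}, {b}, {e} are disjoint, each induces a connected subgraph, and every pair is joined by at least one edge of G. Contracting each set to a single vertex therefore yields K_{4} as a minor, and since treewidth is minor-monotone, tw(G) ≥ tw(K_{4}) = 3. Hence tw(G) = 3 exactly.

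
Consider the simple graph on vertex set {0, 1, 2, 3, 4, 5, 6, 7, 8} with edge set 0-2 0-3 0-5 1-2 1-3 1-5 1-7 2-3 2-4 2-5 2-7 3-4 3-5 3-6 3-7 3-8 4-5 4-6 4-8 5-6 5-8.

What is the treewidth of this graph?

A width-3 tree decomposition is:
Bags: B1 = {2, 3, 4, 5}  B2 = {3, 4, 5, 6}  B3 = {3, 4, 5, 8}  B4 = {1, 2, 3, 5}  B5 = {0, 2, 3, 5}  B6 = {1, 2, 3, 7}
Tree: B1–B2, B2–B3, B1–B4, B4–B5, B4–B6
The largest bag has 4 vertices, giving width 3; this decomposition certifies tw(G) ≤ 3. For the lower bound, the 4 vertices {3, 4, 5, 8} are pairwise adjacent, and any tree decomposition puts a clique entirely inside one bag — forcing width ≥ 3. Hence tw(G) = 3 exactly.

3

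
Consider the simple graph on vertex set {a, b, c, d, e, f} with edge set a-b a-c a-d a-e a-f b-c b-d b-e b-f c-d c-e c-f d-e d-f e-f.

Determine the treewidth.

5

A width-5 tree decomposition is:
Bags: B1 = {a, b, c, d, e, f}
Tree: (single bag)
A single bag containing all 6 vertices is trivially a valid decomposition of width 5. On the other hand G contains the 6-clique {a, b, c, d, e, f}. A clique must lie in a single bag of any decomposition, so no decomposition can have width below 5. Combining the bounds, tw(G) = 5.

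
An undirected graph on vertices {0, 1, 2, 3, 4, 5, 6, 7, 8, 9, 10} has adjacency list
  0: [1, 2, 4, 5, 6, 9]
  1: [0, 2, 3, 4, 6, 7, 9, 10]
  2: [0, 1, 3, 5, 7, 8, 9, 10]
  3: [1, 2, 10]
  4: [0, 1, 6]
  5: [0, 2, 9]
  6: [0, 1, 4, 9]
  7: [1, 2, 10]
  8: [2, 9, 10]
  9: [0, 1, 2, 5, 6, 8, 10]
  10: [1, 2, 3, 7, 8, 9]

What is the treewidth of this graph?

A width-3 tree decomposition is:
Bags: B1 = {0, 1, 2, 9}  B2 = {0, 2, 5, 9}  B3 = {1, 2, 9, 10}  B4 = {0, 1, 6, 9}  B5 = {1, 2, 3, 10}  B6 = {2, 8, 9, 10}  B7 = {1, 2, 7, 10}  B8 = {0, 1, 4, 6}
Tree: B1–B2, B1–B3, B1–B4, B3–B5, B3–B6, B5–B7, B4–B8
Each bag holds 4 vertices, so the decomposition has width 3, which upper-bounds the treewidth. Conversely, {2, 8, 9, 10} is a clique of size 4, and the vertices of any clique must share a bag in every tree decomposition; so some bag has ≥ 4 vertices and tw(G) ≥ 3. Hence tw(G) = 3 exactly.

3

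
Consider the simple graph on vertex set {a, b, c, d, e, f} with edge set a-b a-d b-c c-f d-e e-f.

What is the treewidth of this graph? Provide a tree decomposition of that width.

Each bag holds 3 vertices, so the decomposition has width 2, which upper-bounds the treewidth. Since a–d–e–f–c–b–a is a cycle in G, G is not acyclic. Forests are exactly the graphs of treewidth ≤ 1, so tw(G) ≥ 2. Therefore the treewidth is 2.

Treewidth 2.
One such decomposition:
Bags: B1 = {a, d, e}  B2 = {a, e, f}  B3 = {a, c, f}  B4 = {a, b, c}
Tree: B1–B2, B2–B3, B3–B4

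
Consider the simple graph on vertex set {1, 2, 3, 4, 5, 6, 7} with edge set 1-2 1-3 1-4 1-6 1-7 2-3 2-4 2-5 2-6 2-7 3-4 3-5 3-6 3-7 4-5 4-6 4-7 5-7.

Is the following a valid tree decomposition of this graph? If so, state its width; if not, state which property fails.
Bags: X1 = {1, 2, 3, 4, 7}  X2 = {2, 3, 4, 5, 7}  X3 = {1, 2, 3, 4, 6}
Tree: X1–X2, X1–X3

Every vertex of G appears in some bag (union = {1, 2, 3, 4, 5, 6, 7}); every edge is covered by a bag; and for each vertex v the set of bags containing v is connected in the bag tree. The decomposition is therefore valid. The largest bag has 5 vertices, so the width is 4.

Yes; width 4.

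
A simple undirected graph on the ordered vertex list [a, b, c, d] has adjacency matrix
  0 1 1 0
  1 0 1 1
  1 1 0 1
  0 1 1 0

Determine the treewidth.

A width-2 tree decomposition is:
Bags: B1 = {a, b, c}  B2 = {b, c, d}
Tree: B1–B2
The largest bag has 3 vertices, giving width 2; this decomposition certifies tw(G) ≤ 2. On the other hand G contains the 3-clique {b, c, d}. A clique must lie in a single bag of any decomposition, so no decomposition can have width below 2. Combining the bounds, tw(G) = 2.

2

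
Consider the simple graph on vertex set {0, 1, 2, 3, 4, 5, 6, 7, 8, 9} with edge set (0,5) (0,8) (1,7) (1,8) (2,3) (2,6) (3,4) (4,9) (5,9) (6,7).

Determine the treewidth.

A width-2 tree decomposition is:
Bags: B1 = {0, 5, 9}  B2 = {0, 4, 9}  B3 = {0, 3, 4}  B4 = {0, 2, 3}  B5 = {0, 2, 6}  B6 = {0, 6, 7}  B7 = {0, 1, 7}  B8 = {0, 1, 8}
Tree: B1–B2, B2–B3, B3–B4, B4–B5, B5–B6, B6–B7, B7–B8
The largest bag has 3 vertices, giving width 2; this decomposition certifies tw(G) ≤ 2. For the lower bound, G contains the cycle 0–5–9–4–3–2–6–7–1–8–0, so G is not a forest; only forests have treewidth ≤ 1, hence tw(G) ≥ 2. Hence tw(G) = 2 exactly.

2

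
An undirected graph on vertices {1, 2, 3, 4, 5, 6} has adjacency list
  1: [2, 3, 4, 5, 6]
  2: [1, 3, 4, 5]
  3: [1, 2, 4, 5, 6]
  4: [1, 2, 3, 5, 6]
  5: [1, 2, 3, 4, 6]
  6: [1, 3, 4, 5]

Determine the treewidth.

4

A width-4 tree decomposition is:
Bags: B1 = {1, 3, 4, 5, 6}  B2 = {1, 2, 3, 4, 5}
Tree: B1–B2
Each bag holds 5 vertices, so the decomposition has width 4, which upper-bounds the treewidth. Conversely, {1, 2, 3, 4, 5} is a clique of size 5, and the vertices of any clique must share a bag in every tree decomposition; so some bag has ≥ 5 vertices and tw(G) ≥ 4. Hence tw(G) = 4 exactly.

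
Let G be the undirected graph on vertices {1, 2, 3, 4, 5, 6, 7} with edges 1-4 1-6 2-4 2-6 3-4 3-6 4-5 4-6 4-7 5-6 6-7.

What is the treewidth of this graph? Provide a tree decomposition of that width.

Treewidth 2.
Bags: B1 = {2, 4, 6}  B2 = {1, 4, 6}  B3 = {4, 5, 6}  B4 = {3, 4, 6}  B5 = {4, 6, 7}
Tree: B1–B2, B2–B3, B1–B4, B4–B5

Each bag holds 3 vertices, so the decomposition has width 2, which upper-bounds the treewidth. For the lower bound, the 3 vertices {1, 4, 6} are pairwise adjacent, and any tree decomposition puts a clique entirely inside one bag — forcing width ≥ 2. Hence tw(G) = 2 exactly.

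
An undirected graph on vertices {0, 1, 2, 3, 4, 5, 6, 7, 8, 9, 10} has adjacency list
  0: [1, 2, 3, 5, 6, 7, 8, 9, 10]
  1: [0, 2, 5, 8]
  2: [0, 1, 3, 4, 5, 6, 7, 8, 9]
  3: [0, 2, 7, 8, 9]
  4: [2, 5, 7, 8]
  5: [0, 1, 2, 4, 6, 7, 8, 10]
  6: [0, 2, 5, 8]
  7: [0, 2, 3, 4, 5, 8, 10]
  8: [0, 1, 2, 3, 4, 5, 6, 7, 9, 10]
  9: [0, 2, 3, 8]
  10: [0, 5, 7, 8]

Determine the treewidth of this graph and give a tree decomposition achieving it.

Each bag holds 5 vertices, so the decomposition has width 4, which upper-bounds the treewidth. Conversely, {0, 2, 3, 8, 9} is a clique of size 5, and the vertices of any clique must share a bag in every tree decomposition; so some bag has ≥ 5 vertices and tw(G) ≥ 4. Hence tw(G) = 4 exactly.

Treewidth 4.
One such decomposition:
Bags: B1 = {0, 2, 5, 7, 8}  B2 = {0, 1, 2, 5, 8}  B3 = {0, 2, 3, 7, 8}  B4 = {0, 5, 7, 8, 10}  B5 = {0, 2, 5, 6, 8}  B6 = {0, 2, 3, 8, 9}  B7 = {2, 4, 5, 7, 8}
Tree: B1–B2, B1–B3, B1–B4, B2–B5, B3–B6, B1–B7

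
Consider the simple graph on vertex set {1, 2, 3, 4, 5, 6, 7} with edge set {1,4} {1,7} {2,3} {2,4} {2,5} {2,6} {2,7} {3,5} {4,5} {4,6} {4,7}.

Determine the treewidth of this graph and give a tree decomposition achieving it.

Treewidth 2.
Bags: B1 = {2, 4, 7}  B2 = {1, 4, 7}  B3 = {2, 4, 5}  B4 = {2, 3, 5}  B5 = {2, 4, 6}
Tree: B1–B2, B1–B3, B3–B4, B3–B5

Every bag has size at most 3, so the width is 3 − 1 = 2 and tw(G) ≤ 2. Conversely, {1, 4, 7} is a clique of size 3, and the vertices of any clique must share a bag in every tree decomposition; so some bag has ≥ 3 vertices and tw(G) ≥ 2. The upper and lower bounds meet at 2, so that is the treewidth.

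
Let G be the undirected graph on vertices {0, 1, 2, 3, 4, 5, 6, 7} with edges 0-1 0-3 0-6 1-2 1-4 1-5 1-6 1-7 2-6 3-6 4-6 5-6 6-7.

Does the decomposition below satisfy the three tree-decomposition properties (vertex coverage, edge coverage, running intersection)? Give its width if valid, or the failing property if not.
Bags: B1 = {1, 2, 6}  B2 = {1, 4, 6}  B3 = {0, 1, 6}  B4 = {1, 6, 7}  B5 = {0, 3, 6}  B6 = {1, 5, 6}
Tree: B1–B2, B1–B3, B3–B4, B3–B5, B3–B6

Yes; width 2.

Checking the three conditions: (i) the bags cover all of {0, 1, 2, 3, 4, 5, 6, 7}; (ii) for each edge, some bag contains both endpoints; (iii) the bags containing any fixed vertex form a subtree. All hold, so the decomposition is valid with width 3 − 1 = 2.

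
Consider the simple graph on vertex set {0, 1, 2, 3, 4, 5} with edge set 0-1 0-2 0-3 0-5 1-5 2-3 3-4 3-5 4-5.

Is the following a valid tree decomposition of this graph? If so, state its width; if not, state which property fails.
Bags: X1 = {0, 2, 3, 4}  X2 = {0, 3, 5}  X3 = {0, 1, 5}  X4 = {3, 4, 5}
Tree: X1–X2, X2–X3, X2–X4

A tree decomposition must satisfy three properties: every vertex lies in some bag; for every edge, both endpoints lie together in some bag; and for every vertex, the bags containing it form a connected subtree. Here bags containing vertex 4 are not connected in the tree, so the decomposition is invalid.

No — bags containing vertex 4 are not connected in the tree.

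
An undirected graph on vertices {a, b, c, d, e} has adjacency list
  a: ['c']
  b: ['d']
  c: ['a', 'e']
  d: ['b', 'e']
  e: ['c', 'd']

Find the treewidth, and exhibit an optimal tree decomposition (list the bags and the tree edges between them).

Treewidth 1.
One optimal decomposition is:
Bags: B1 = {a, c}  B2 = {c, e}  B3 = {d, e}  B4 = {b, d}
Tree: B1–B2, B2–B3, B3–B4

Each bag holds 2 vertices, so the decomposition has width 1, which upper-bounds the treewidth. G has an edge, so its treewidth is at least 1. Combining the bounds, tw(G) = 1.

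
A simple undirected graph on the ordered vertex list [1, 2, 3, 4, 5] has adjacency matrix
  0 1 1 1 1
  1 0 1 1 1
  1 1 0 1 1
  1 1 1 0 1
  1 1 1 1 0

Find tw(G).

A width-4 tree decomposition is:
Bags: B1 = {1, 2, 3, 4, 5}
Tree: (single bag)
With just one bag of size 5, the width is 5 − 1 = 4, so tw(G) ≤ 4. Conversely, {1, 2, 3, 4, 5} is a clique of size 5, and the vertices of any clique must share a bag in every tree decomposition; so some bag has ≥ 5 vertices and tw(G) ≥ 4. Hence tw(G) = 4 exactly.

4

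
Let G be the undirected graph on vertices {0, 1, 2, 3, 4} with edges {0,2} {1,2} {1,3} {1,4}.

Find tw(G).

A width-1 tree decomposition is:
Bags: B1 = {1, 4}  B2 = {1, 2}  B3 = {0, 2}  B4 = {1, 3}
Tree: B1–B2, B2–B3, B1–B4
Every bag has size at most 2, so the width is 2 − 1 = 1 and tw(G) ≤ 1. Any graph with an edge has treewidth ≥ 1, and G has the edge 1–4. Therefore the treewidth is 1.

1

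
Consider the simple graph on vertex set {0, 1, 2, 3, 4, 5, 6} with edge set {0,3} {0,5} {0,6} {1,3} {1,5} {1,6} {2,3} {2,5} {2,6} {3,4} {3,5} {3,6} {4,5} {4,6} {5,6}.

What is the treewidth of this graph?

3

A width-3 tree decomposition is:
Bags: B1 = {3, 4, 5, 6}  B2 = {0, 3, 5, 6}  B3 = {2, 3, 5, 6}  B4 = {1, 3, 5, 6}
Tree: B1–B2, B1–B3, B3–B4
Every bag has size at most 4, so the width is 4 − 1 = 3 and tw(G) ≤ 3. Conversely, {0, 3, 5, 6} is a clique of size 4, and the vertices of any clique must share a bag in every tree decomposition; so some bag has ≥ 4 vertices and tw(G) ≥ 3. The upper and lower bounds meet at 3, so that is the treewidth.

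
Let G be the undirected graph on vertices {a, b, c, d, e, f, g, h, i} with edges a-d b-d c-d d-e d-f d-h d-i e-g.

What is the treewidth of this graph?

1

A width-1 tree decomposition is:
Bags: B1 = {b, d}  B2 = {d, e}  B3 = {d, i}  B4 = {a, d}  B5 = {d, f}  B6 = {d, h}  B7 = {c, d}  B8 = {e, g}
Tree: B1–B2, B2–B3, B1–B4, B1–B5, B3–B6, B4–B7, B2–B8
Every bag has size at most 2, so the width is 2 − 1 = 1 and tw(G) ≤ 1. Since G has at least one edge (e.g. b–d), it is not an edgeless graph, so tw(G) ≥ 1. The upper and lower bounds meet at 1, so that is the treewidth.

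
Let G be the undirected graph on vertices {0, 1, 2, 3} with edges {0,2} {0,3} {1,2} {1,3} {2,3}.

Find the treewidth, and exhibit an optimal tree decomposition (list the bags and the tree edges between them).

Treewidth 2.
One optimal decomposition is:
Bags: B1 = {1, 2, 3}  B2 = {0, 2, 3}
Tree: B1–B2

Every bag has size at most 3, so the width is 3 − 1 = 2 and tw(G) ≤ 2. Conversely, {0, 2, 3} is a clique of size 3, and the vertices of any clique must share a bag in every tree decomposition; so some bag has ≥ 3 vertices and tw(G) ≥ 2. Hence tw(G) = 2 exactly.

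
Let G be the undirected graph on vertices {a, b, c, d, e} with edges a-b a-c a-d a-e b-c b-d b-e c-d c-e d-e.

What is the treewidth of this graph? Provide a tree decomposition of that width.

Treewidth 4.
One optimal decomposition is:
Bags: B1 = {a, b, c, d, e}
Tree: (single bag)

A single bag containing all 5 vertices is trivially a valid decomposition of width 4. For the lower bound, the 5 vertices {a, b, c, d, e} are pairwise adjacent, and any tree decomposition puts a clique entirely inside one bag — forcing width ≥ 4. Combining the bounds, tw(G) = 4.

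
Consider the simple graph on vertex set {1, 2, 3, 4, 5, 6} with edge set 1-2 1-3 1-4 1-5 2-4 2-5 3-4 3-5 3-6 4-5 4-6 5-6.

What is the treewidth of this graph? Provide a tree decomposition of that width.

The largest bag has 4 vertices, giving width 3; this decomposition certifies tw(G) ≤ 3. Conversely, {1, 2, 4, 5} is a clique of size 4, and the vertices of any clique must share a bag in every tree decomposition; so some bag has ≥ 4 vertices and tw(G) ≥ 3. The upper and lower bounds meet at 3, so that is the treewidth.

Treewidth 3.
Bags: B1 = {1, 2, 4, 5}  B2 = {1, 3, 4, 5}  B3 = {3, 4, 5, 6}
Tree: B1–B2, B2–B3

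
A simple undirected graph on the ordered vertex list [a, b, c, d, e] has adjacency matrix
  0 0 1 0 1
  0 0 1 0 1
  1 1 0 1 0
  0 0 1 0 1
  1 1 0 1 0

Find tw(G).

A width-2 tree decomposition is:
Bags: B1 = {c, d, e}  B2 = {a, c, e}  B3 = {b, c, e}
Tree: B1–B2, B2–B3
The largest bag has 3 vertices, giving width 2; this decomposition certifies tw(G) ≤ 2. Since d–e–a–c–d is a cycle in G, G is not acyclic. Forests are exactly the graphs of treewidth ≤ 1, so tw(G) ≥ 2. Hence tw(G) = 2 exactly.

2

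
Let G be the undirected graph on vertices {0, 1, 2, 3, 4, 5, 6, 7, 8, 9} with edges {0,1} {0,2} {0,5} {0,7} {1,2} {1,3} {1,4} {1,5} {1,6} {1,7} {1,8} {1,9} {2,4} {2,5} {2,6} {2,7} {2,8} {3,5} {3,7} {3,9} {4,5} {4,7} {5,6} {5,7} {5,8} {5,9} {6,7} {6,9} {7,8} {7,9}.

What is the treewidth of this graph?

A width-4 tree decomposition is:
Bags: B1 = {1, 2, 4, 5, 7}  B2 = {1, 2, 5, 7, 8}  B3 = {1, 2, 5, 6, 7}  B4 = {0, 1, 2, 5, 7}  B5 = {1, 5, 6, 7, 9}  B6 = {1, 3, 5, 7, 9}
Tree: B1–B2, B2–B3, B1–B4, B3–B5, B5–B6
Each bag holds 5 vertices, so the decomposition has width 4, which upper-bounds the treewidth. Conversely, {1, 3, 5, 7, 9} is a clique of size 5, and the vertices of any clique must share a bag in every tree decomposition; so some bag has ≥ 5 vertices and tw(G) ≥ 4. Combining the bounds, tw(G) = 4.

4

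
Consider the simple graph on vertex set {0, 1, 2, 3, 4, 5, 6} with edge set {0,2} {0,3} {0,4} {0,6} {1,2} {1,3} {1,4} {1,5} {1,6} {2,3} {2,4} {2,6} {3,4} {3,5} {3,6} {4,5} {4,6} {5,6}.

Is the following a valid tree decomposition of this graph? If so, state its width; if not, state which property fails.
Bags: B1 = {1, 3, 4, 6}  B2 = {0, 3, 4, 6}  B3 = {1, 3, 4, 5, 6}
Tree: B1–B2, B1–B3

A tree decomposition must satisfy three properties: every vertex lies in some bag; for every edge, both endpoints lie together in some bag; and for every vertex, the bags containing it form a connected subtree. Here vertex 2 appears in no bag, so the decomposition is invalid.

No — vertex 2 appears in no bag.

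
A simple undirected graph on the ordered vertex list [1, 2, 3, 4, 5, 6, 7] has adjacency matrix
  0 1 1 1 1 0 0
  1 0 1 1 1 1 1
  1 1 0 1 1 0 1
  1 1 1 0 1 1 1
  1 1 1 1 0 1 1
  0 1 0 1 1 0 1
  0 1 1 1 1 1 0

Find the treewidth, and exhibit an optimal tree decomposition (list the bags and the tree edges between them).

The largest bag has 5 vertices, giving width 4; this decomposition certifies tw(G) ≤ 4. For the lower bound, the 5 vertices {1, 2, 3, 4, 5} are pairwise adjacent, and any tree decomposition puts a clique entirely inside one bag — forcing width ≥ 4. Therefore the treewidth is 4.

Treewidth 4.
One such decomposition:
Bags: B1 = {2, 3, 4, 5, 7}  B2 = {1, 2, 3, 4, 5}  B3 = {2, 4, 5, 6, 7}
Tree: B1–B2, B1–B3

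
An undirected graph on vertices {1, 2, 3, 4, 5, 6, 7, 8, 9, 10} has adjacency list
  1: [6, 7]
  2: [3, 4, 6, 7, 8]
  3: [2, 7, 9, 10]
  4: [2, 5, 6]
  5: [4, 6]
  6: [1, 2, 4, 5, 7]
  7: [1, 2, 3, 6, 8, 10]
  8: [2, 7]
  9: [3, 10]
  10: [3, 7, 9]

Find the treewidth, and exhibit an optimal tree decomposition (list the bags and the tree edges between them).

Treewidth 2.
One optimal decomposition is:
Bags: B1 = {2, 3, 7}  B2 = {3, 7, 10}  B3 = {3, 9, 10}  B4 = {2, 6, 7}  B5 = {2, 4, 6}  B6 = {2, 7, 8}  B7 = {1, 6, 7}  B8 = {4, 5, 6}
Tree: B1–B2, B2–B3, B1–B4, B4–B5, B1–B6, B4–B7, B5–B8

Each bag holds 3 vertices, so the decomposition has width 2, which upper-bounds the treewidth. For the lower bound, the 3 vertices {3, 9, 10} are pairwise adjacent, and any tree decomposition puts a clique entirely inside one bag — forcing width ≥ 2. The upper and lower bounds meet at 2, so that is the treewidth.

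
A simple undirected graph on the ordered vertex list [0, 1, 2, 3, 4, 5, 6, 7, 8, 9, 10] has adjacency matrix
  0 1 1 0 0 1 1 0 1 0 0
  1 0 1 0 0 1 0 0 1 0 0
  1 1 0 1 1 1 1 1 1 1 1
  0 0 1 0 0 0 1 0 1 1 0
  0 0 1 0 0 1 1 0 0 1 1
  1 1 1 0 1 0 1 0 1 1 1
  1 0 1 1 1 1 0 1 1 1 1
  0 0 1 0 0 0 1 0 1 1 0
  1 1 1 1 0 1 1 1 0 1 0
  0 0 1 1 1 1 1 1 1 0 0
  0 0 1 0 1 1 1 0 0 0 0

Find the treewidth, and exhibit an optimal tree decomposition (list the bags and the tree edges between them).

Each bag holds 5 vertices, so the decomposition has width 4, which upper-bounds the treewidth. On the other hand G contains the 5-clique {0, 1, 2, 5, 8}. A clique must lie in a single bag of any decomposition, so no decomposition can have width below 4. The upper and lower bounds meet at 4, so that is the treewidth.

Treewidth 4.
One optimal decomposition is:
Bags: B1 = {0, 2, 5, 6, 8}  B2 = {2, 5, 6, 8, 9}  B3 = {2, 4, 5, 6, 9}  B4 = {2, 3, 6, 8, 9}  B5 = {0, 1, 2, 5, 8}  B6 = {2, 6, 7, 8, 9}  B7 = {2, 4, 5, 6, 10}
Tree: B1–B2, B2–B3, B2–B4, B1–B5, B2–B6, B3–B7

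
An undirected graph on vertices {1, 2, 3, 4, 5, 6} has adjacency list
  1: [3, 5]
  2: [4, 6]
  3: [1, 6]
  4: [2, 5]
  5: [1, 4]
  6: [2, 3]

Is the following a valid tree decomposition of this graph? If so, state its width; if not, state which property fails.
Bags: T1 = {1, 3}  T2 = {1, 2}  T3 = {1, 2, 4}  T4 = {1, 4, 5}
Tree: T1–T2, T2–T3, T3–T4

A tree decomposition must satisfy three properties: every vertex lies in some bag; for every edge, both endpoints lie together in some bag; and for every vertex, the bags containing it form a connected subtree. Here vertex 6 appears in no bag, so the decomposition is invalid.

No — vertex 6 appears in no bag.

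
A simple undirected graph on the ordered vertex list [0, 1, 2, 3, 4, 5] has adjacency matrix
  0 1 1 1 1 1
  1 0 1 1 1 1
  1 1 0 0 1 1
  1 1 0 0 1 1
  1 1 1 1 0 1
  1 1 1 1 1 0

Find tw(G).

A width-4 tree decomposition is:
Bags: B1 = {0, 1, 3, 4, 5}  B2 = {0, 1, 2, 4, 5}
Tree: B1–B2
Every bag has size at most 5, so the width is 5 − 1 = 4 and tw(G) ≤ 4. Conversely, {0, 1, 2, 4, 5} is a clique of size 5, and the vertices of any clique must share a bag in every tree decomposition; so some bag has ≥ 5 vertices and tw(G) ≥ 4. The upper and lower bounds meet at 4, so that is the treewidth.

4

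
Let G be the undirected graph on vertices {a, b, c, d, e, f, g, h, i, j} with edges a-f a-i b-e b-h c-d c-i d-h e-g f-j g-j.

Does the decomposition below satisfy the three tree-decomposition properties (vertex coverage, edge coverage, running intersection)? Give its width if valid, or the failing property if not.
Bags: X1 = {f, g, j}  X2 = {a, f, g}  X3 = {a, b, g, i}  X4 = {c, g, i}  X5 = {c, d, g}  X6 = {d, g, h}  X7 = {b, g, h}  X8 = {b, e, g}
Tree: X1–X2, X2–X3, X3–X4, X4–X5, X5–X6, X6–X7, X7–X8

No — bags containing vertex b are not connected in the tree.

A tree decomposition must satisfy three properties: every vertex lies in some bag; for every edge, both endpoints lie together in some bag; and for every vertex, the bags containing it form a connected subtree. Here bags containing vertex b are not connected in the tree, so the decomposition is invalid.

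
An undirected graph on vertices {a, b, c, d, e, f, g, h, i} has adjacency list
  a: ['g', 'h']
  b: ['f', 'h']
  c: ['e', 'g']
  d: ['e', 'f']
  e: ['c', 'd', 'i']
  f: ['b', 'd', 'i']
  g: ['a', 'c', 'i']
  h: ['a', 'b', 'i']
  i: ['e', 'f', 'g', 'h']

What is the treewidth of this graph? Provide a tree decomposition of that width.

Treewidth 3.
One optimal decomposition is:
Bags: B1 = {a, b, g, h}  B2 = {b, g, h, i}  B3 = {b, f, g, i}  B4 = {c, f, g, i}  B5 = {c, e, f, i}  B6 = {c, d, e, f}
Tree: B1–B2, B2–B3, B3–B4, B4–B5, B5–B6

Each bag holds 4 vertices, so the decomposition has width 3, which upper-bounds the treewidth. For the lower bound: the 4 vertex sets {a,b,h}, {g}, {i}, {c,d,e,f} are disjoint, each induces a connected subgraph, and every pair is joined by at least one edge of G. Contracting each set to a single vertex therefore yields K_{4} as a minor, and since treewidth is minor-monotone, tw(G) ≥ tw(K_{4}) = 3. The upper and lower bounds meet at 3, so that is the treewidth.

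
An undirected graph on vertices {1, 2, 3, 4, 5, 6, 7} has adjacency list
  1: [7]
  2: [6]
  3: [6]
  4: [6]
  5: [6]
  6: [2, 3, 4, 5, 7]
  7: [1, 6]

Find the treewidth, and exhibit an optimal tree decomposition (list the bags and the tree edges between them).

Treewidth 1.
One optimal decomposition is:
Bags: B1 = {6, 7}  B2 = {1, 7}  B3 = {4, 6}  B4 = {3, 6}  B5 = {5, 6}  B6 = {2, 6}
Tree: B1–B2, B1–B3, B1–B4, B4–B5, B3–B6

Every bag has size at most 2, so the width is 2 − 1 = 1 and tw(G) ≤ 1. G has an edge, so its treewidth is at least 1. Hence tw(G) = 1 exactly.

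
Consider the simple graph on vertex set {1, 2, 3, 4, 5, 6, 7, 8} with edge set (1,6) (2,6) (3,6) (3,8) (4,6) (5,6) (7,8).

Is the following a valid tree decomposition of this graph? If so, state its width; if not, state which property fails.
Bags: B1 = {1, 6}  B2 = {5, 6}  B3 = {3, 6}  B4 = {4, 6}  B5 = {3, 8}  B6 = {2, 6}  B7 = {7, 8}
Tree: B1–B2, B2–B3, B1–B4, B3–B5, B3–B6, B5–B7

Every vertex of G appears in some bag (union = {1, 2, 3, 4, 5, 6, 7, 8}); every edge is covered by a bag; and for each vertex v the set of bags containing v is connected in the bag tree. The decomposition is therefore valid. The largest bag has 2 vertices, so the width is 1.

Yes; width 1.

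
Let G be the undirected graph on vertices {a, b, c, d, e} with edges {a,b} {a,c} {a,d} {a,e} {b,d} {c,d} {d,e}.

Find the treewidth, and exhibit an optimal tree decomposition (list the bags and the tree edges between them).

Every bag has size at most 3, so the width is 3 − 1 = 2 and tw(G) ≤ 2. Conversely, {a, d, e} is a clique of size 3, and the vertices of any clique must share a bag in every tree decomposition; so some bag has ≥ 3 vertices and tw(G) ≥ 2. Combining the bounds, tw(G) = 2.

Treewidth 2.
One such decomposition:
Bags: B1 = {a, c, d}  B2 = {a, b, d}  B3 = {a, d, e}
Tree: B1–B2, B2–B3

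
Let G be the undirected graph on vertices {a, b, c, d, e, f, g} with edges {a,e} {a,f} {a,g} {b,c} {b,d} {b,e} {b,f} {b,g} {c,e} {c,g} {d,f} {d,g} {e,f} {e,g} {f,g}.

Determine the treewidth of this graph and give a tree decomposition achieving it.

Treewidth 3.
One optimal decomposition is:
Bags: B1 = {b, d, f, g}  B2 = {b, e, f, g}  B3 = {a, e, f, g}  B4 = {b, c, e, g}
Tree: B1–B2, B2–B3, B2–B4

Each bag holds 4 vertices, so the decomposition has width 3, which upper-bounds the treewidth. On the other hand G contains the 4-clique {b, c, e, g}. A clique must lie in a single bag of any decomposition, so no decomposition can have width below 3. The upper and lower bounds meet at 3, so that is the treewidth.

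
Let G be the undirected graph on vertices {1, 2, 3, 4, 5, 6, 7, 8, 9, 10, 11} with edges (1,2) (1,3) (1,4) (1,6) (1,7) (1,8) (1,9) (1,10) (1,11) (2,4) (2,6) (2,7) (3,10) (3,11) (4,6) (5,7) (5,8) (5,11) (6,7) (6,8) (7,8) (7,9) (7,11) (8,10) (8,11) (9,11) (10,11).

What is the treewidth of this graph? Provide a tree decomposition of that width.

Each bag holds 4 vertices, so the decomposition has width 3, which upper-bounds the treewidth. For the lower bound, the 4 vertices {1, 8, 10, 11} are pairwise adjacent, and any tree decomposition puts a clique entirely inside one bag — forcing width ≥ 3. Therefore the treewidth is 3.

Treewidth 3.
Bags: B1 = {1, 6, 7, 8}  B2 = {1, 7, 8, 11}  B3 = {1, 8, 10, 11}  B4 = {1, 7, 9, 11}  B5 = {1, 2, 6, 7}  B6 = {1, 3, 10, 11}  B7 = {1, 2, 4, 6}  B8 = {5, 7, 8, 11}
Tree: B1–B2, B2–B3, B2–B4, B1–B5, B3–B6, B5–B7, B2–B8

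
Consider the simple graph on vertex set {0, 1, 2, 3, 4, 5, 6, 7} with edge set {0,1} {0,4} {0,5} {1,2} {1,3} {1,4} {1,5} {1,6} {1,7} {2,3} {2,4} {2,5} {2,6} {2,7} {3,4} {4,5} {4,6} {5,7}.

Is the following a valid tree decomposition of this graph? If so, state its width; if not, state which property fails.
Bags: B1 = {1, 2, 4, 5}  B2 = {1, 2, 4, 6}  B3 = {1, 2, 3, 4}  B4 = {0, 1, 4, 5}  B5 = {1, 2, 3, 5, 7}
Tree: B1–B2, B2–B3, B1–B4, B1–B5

A tree decomposition must satisfy three properties: every vertex lies in some bag; for every edge, both endpoints lie together in some bag; and for every vertex, the bags containing it form a connected subtree. Here bags containing vertex 3 are not connected in the tree, so the decomposition is invalid.

No — bags containing vertex 3 are not connected in the tree.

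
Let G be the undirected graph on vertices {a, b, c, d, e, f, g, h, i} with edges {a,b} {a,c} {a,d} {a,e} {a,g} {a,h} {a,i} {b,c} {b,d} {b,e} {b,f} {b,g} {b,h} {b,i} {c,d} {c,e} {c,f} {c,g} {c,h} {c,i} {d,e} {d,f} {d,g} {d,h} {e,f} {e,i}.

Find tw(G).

A width-4 tree decomposition is:
Bags: B1 = {a, b, c, d, h}  B2 = {a, b, c, d, e}  B3 = {a, b, c, d, g}  B4 = {b, c, d, e, f}  B5 = {a, b, c, e, i}
Tree: B1–B2, B2–B3, B2–B4, B2–B5
Each bag holds 5 vertices, so the decomposition has width 4, which upper-bounds the treewidth. For the lower bound, the 5 vertices {a, b, c, d, g} are pairwise adjacent, and any tree decomposition puts a clique entirely inside one bag — forcing width ≥ 4. Hence tw(G) = 4 exactly.

4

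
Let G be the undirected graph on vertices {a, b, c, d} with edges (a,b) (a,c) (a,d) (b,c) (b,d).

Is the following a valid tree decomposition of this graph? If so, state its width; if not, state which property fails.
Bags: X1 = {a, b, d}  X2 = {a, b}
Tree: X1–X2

A tree decomposition must satisfy three properties: every vertex lies in some bag; for every edge, both endpoints lie together in some bag; and for every vertex, the bags containing it form a connected subtree. Here vertex c appears in no bag, so the decomposition is invalid.

No — vertex c appears in no bag.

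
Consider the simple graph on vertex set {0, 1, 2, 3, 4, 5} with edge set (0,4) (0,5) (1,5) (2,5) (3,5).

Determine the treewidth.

A width-1 tree decomposition is:
Bags: B1 = {2, 5}  B2 = {1, 5}  B3 = {3, 5}  B4 = {0, 5}  B5 = {0, 4}
Tree: B1–B2, B2–B3, B3–B4, B4–B5
Each bag holds 2 vertices, so the decomposition has width 1, which upper-bounds the treewidth. G has an edge, so its treewidth is at least 1. Combining the bounds, tw(G) = 1.

1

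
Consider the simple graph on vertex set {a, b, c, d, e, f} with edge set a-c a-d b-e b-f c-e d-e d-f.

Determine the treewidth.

A width-2 tree decomposition is:
Bags: B1 = {b, e, f}  B2 = {d, e, f}  B3 = {c, d, e}  B4 = {a, c, d}
Tree: B1–B2, B2–B3, B3–B4
The largest bag has 3 vertices, giving width 2; this decomposition certifies tw(G) ≤ 2. Since b–f–d–e–b is a cycle in G, G is not acyclic. Forests are exactly the graphs of treewidth ≤ 1, so tw(G) ≥ 2. The upper and lower bounds meet at 2, so that is the treewidth.

2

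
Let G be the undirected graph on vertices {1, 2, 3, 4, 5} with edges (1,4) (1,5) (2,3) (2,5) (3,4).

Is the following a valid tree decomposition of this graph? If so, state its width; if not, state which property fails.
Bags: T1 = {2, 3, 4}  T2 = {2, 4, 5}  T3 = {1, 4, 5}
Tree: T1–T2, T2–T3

Yes; width 2.

Every vertex of G appears in some bag (union = {1, 2, 3, 4, 5}); every edge is covered by a bag; and for each vertex v the set of bags containing v is connected in the bag tree. The decomposition is therefore valid. The largest bag has 3 vertices, so the width is 2.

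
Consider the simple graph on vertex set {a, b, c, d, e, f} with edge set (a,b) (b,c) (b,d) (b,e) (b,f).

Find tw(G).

A width-1 tree decomposition is:
Bags: B1 = {b, f}  B2 = {b, d}  B3 = {a, b}  B4 = {b, e}  B5 = {b, c}
Tree: B1–B2, B2–B3, B1–B4, B4–B5
The largest bag has 2 vertices, giving width 1; this decomposition certifies tw(G) ≤ 1. Since G has at least one edge (e.g. b–f), it is not an edgeless graph, so tw(G) ≥ 1. The upper and lower bounds meet at 1, so that is the treewidth.

1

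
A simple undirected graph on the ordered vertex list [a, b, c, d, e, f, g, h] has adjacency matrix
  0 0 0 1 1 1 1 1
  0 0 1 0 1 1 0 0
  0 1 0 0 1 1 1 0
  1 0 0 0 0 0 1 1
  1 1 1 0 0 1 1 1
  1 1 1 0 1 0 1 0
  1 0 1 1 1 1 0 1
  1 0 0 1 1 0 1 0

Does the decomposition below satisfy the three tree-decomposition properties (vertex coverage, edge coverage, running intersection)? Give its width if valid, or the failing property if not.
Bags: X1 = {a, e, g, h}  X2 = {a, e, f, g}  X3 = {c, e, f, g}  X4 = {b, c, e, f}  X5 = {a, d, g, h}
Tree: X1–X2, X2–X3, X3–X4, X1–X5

Yes; width 3.

Checking the three conditions: (i) the bags cover all of {a, b, c, d, e, f, g, h}; (ii) for each edge, some bag contains both endpoints; (iii) the bags containing any fixed vertex form a subtree. All hold, so the decomposition is valid with width 4 − 1 = 3.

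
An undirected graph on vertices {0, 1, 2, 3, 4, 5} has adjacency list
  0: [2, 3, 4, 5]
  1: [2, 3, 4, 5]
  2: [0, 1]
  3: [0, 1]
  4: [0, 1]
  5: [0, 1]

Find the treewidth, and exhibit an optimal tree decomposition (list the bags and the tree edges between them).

Each bag holds 3 vertices, so the decomposition has width 2, which upper-bounds the treewidth. The edges 3–1–2–0–3 form a cycle, so G is not a tree and its treewidth is at least 2. Combining the bounds, tw(G) = 2.

Treewidth 2.
One optimal decomposition is:
Bags: B1 = {0, 1, 3}  B2 = {0, 1, 2}  B3 = {0, 1, 5}  B4 = {0, 1, 4}
Tree: B1–B2, B2–B3, B3–B4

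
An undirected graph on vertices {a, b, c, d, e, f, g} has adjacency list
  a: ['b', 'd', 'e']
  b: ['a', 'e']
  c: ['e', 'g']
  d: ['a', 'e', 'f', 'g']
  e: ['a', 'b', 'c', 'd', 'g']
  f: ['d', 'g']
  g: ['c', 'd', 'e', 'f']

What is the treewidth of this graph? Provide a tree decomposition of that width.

Treewidth 2.
Bags: B1 = {a, d, e}  B2 = {d, e, g}  B3 = {a, b, e}  B4 = {d, f, g}  B5 = {c, e, g}
Tree: B1–B2, B1–B3, B2–B4, B2–B5

Each bag holds 3 vertices, so the decomposition has width 2, which upper-bounds the treewidth. For the lower bound, the 3 vertices {d, e, g} are pairwise adjacent, and any tree decomposition puts a clique entirely inside one bag — forcing width ≥ 2. The upper and lower bounds meet at 2, so that is the treewidth.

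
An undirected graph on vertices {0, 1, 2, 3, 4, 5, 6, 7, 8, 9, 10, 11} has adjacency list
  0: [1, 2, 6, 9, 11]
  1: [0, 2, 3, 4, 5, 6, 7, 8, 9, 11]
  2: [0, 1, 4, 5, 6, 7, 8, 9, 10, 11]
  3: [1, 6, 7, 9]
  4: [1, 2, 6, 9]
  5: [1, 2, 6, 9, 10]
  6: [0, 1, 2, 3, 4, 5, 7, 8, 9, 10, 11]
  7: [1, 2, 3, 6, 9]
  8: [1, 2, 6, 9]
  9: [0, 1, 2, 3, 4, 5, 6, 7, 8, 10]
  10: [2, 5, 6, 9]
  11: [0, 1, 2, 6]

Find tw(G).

4

A width-4 tree decomposition is:
Bags: B1 = {1, 2, 6, 8, 9}  B2 = {1, 2, 5, 6, 9}  B3 = {1, 2, 6, 7, 9}  B4 = {1, 3, 6, 7, 9}  B5 = {0, 1, 2, 6, 9}  B6 = {0, 1, 2, 6, 11}  B7 = {2, 5, 6, 9, 10}  B8 = {1, 2, 4, 6, 9}
Tree: B1–B2, B2–B3, B3–B4, B3–B5, B5–B6, B2–B7, B3–B8
The largest bag has 5 vertices, giving width 4; this decomposition certifies tw(G) ≤ 4. Conversely, {0, 1, 2, 6, 9} is a clique of size 5, and the vertices of any clique must share a bag in every tree decomposition; so some bag has ≥ 5 vertices and tw(G) ≥ 4. The upper and lower bounds meet at 4, so that is the treewidth.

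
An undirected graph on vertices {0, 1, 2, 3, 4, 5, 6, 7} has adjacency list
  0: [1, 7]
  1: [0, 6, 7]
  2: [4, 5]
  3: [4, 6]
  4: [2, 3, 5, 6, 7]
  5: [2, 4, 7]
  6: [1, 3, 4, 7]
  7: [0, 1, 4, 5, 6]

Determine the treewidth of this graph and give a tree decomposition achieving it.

Treewidth 2.
One such decomposition:
Bags: B1 = {1, 6, 7}  B2 = {0, 1, 7}  B3 = {4, 6, 7}  B4 = {3, 4, 6}  B5 = {4, 5, 7}  B6 = {2, 4, 5}
Tree: B1–B2, B1–B3, B3–B4, B3–B5, B5–B6

Every bag has size at most 3, so the width is 3 − 1 = 2 and tw(G) ≤ 2. For the lower bound, the 3 vertices {0, 1, 7} are pairwise adjacent, and any tree decomposition puts a clique entirely inside one bag — forcing width ≥ 2. Therefore the treewidth is 2.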